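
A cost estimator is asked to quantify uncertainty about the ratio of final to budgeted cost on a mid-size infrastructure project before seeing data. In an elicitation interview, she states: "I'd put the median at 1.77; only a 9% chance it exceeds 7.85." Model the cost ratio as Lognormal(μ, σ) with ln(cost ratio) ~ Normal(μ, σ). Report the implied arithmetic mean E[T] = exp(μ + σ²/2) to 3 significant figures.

E[T] ≈ 3.28

If T ~ Lognormal(μ,σ) then ln T ~ Normal(μ,σ), so the p-quantile of ln T is μ + z_p·σ.
ln(1.77) = 0.571 and ln(7.85) = 2.061; z_{0.5} = 0, z_{0.91} = 1.341.
σ = (2.061 − 0.571)/(1.341 − (0)) = 1.111.
μ = 0.571 − (0)·1.111 = 0.571.
E[T] = exp(μ + σ²/2) = exp(0.571 + 0.6171) = 3.28.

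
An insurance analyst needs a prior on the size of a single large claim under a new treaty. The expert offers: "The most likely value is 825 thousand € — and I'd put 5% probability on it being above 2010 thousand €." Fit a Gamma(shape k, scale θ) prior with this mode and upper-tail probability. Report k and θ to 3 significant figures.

Gamma(k,θ) with k>1 has mode (k−1)θ, so θ = 825/(k−1).
Need P(X < 2010) = 0.95 with θ tied to k this way. Start at k = 2, θ = 825: P(X<2010) ≈ 0.699.
Too low — raise k to concentrate. Iterating converges to k ≈ 4.43.
Then θ = 825/(4.43−1) ≈ 240.

k ≈ 4.43, θ ≈ 240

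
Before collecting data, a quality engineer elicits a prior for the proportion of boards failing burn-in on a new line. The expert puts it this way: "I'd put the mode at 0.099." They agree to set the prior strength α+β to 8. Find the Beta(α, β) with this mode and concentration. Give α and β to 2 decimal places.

α = 1.59, β = 6.41

For α,β > 1 the Beta mode is (α−1)/(α+β−2). With α+β = 8, the mode is (α−1)/6.
Set (α−1)/6 = 0.099 → α = 1 + 0.099·6 = 1.59.
β = 8 − α = 6.41.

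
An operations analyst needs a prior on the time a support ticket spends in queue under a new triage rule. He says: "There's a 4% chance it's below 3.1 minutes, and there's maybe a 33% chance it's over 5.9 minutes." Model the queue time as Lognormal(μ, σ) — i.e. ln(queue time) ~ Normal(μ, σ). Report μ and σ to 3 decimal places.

If T ~ Lognormal(μ,σ) then ln T ~ Normal(μ,σ), so the p-quantile of ln T is μ + z_p·σ.
ln(3.1) = 1.131 and ln(5.9) = 1.775; z_{0.04} = -1.751, z_{0.67} = 0.4399.
σ = (1.775 − 1.131)/(0.4399 − (-1.751)) = 0.294.
μ = 1.131 − (-1.751)·0.294 = 1.646.

μ ≈ 1.646, σ ≈ 0.294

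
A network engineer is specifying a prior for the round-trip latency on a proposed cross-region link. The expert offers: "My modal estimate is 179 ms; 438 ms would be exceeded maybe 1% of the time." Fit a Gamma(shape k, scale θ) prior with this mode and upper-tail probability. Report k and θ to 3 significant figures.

Gamma(k,θ) with k>1 has mode (k−1)θ, so θ = 179/(k−1).
Need P(X < 438) = 0.99 with θ tied to k this way. Start at k = 2, θ = 179: P(X<438) ≈ 0.702.
Too low — raise k to concentrate. Iterating converges to k ≈ 6.89.
Then θ = 179/(6.89−1) ≈ 30.4.

k ≈ 6.89, θ ≈ 30.4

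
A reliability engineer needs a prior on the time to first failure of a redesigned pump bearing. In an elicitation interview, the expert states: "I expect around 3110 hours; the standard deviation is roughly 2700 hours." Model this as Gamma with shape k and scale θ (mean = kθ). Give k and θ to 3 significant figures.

k ≈ 1.33, θ ≈ 2340

For Gamma(k, scale θ): mean = kθ, variance = kθ², so CV = 1/√k.
CV = SD/mean = 2700/3110 = 0.8682, hence k = 1/CV² = 1.33.
Then θ = mean/k = 3110/1.33 = 2340.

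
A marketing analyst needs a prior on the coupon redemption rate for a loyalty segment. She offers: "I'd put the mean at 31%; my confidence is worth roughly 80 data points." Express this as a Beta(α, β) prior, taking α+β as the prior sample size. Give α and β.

α = 24.8, β = 55.2

Under the effective-sample-size interpretation, Beta(α, β) has prior mean α/(α+β) and prior sample size α+β.
So α+β = 80 and α/(α+β) = 0.31, giving α = 0.31·80 = 24.8 and β = 80 − 24.8 = 55.2.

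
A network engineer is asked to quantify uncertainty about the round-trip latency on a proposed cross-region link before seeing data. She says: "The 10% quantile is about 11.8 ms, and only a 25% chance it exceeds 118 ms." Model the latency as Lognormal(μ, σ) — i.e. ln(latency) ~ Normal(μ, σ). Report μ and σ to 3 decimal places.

μ ≈ 3.977, σ ≈ 1.177

If T ~ Lognormal(μ,σ) then ln T ~ Normal(μ,σ), so the p-quantile of ln T is μ + z_p·σ.
ln(11.8) = 2.468 and ln(118) = 4.771; z_{0.1} = -1.282, z_{0.75} = 0.6745.
σ = (4.771 − 2.468)/(0.6745 − (-1.282)) = 1.177.
μ = 2.468 − (-1.282)·1.177 = 3.977.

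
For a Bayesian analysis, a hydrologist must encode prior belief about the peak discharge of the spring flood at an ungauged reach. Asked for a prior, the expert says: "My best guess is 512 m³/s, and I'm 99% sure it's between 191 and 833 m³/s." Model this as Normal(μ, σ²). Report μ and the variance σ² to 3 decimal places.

A symmetric 99% interval runs μ ± z·σ with z = 2.576.
Half-width = 321, so σ = 321/2.576 = 124.6201 and σ² = 15530.159.
μ is the stated best guess, 512.000.

μ = 512.000, σ² = 15530.159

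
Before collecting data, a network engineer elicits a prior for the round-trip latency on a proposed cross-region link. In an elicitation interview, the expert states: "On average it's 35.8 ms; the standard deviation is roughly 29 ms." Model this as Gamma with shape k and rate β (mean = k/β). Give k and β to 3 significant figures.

k ≈ 1.52, β ≈ 0.0426

For Gamma(k, rate β): mean = k/β, variance = k/β², so CV = 1/√k.
CV = SD/mean = 29/35.8 = 0.8101, hence k = 1/CV² = 1.52.
Then β = k/mean = 1.52/35.8 = 0.0426.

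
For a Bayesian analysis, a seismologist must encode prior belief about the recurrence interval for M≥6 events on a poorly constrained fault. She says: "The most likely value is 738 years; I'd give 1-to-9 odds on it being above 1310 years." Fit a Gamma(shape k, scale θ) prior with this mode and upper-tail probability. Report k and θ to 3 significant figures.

k ≈ 6.77, θ ≈ 128

Gamma(k,θ) with k>1 has mode (k−1)θ, so θ = 738/(k−1).
Need P(X < 1310) = 0.9 with θ tied to k this way. Start at k = 2, θ = 738: P(X<1310) ≈ 0.530.
Too low — raise k to concentrate. Iterating converges to k ≈ 6.77.
Then θ = 738/(6.77−1) ≈ 128.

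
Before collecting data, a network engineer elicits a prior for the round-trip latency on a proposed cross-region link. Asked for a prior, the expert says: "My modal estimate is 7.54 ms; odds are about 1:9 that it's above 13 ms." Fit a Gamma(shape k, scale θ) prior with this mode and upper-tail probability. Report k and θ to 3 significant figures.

Gamma(k,θ) with k>1 has mode (k−1)θ, so θ = 7.54/(k−1).
Need P(X < 13) = 0.9 with θ tied to k this way. Start at k = 2, θ = 7.54: P(X<13) ≈ 0.514.
Too low — raise k to concentrate. Iterating converges to k ≈ 7.39.
Then θ = 7.54/(7.39−1) ≈ 1.18.

k ≈ 7.39, θ ≈ 1.18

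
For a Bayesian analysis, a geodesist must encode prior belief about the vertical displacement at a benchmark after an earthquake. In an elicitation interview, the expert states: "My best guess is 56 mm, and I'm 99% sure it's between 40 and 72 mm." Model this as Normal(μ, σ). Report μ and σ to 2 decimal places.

A symmetric 99% interval runs μ ± z·σ with z = 2.576.
Half-width = 16, so σ = 16/2.576 = 6.21.
μ is the stated best guess, 56.00.

μ = 56.00, σ = 6.21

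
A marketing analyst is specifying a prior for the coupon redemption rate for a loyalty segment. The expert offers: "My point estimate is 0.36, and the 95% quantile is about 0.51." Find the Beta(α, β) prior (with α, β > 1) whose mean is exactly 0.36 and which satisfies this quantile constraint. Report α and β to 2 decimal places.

α ≈ 10.41, β ≈ 18.51

With mean 0.36 fixed, write α = 0.36s, β = 0.64s where s = α+β.
Need P(θ < 0.51) = 0.95 under Beta(0.36s, 0.64s). Normal approximation: (q−m)/√(m(1−m)/s) ≈ z_{0.95} = 1.64, so s ≈ 0.36·0.64·(1.64)²/(0.51−0.36)² = 27.7.
At s = 27.7: P(θ<0.51) ≈ 0.946. Adjusting to match 0.95 gives s ≈ 28.93.
So α = 0.36·28.93 ≈ 10.41, β = 0.64·28.93 ≈ 18.51.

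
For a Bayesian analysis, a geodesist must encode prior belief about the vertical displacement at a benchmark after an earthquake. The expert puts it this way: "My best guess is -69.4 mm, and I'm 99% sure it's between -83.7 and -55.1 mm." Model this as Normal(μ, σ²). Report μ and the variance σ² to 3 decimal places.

μ = -69.400, σ² = 30.820

A symmetric 99% interval runs μ ± z·σ with z = 2.576.
Half-width = 14.3, so σ = 14.3/2.576 = 5.5516 and σ² = 30.820.
μ is the stated best guess, -69.400.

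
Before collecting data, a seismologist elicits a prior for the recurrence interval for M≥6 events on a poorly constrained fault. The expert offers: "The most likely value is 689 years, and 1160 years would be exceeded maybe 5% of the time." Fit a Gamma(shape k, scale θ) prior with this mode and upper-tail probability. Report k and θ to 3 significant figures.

k ≈ 11.3, θ ≈ 67

Gamma(k,θ) with k>1 has mode (k−1)θ, so θ = 689/(k−1).
Need P(X < 1160) = 0.95 with θ tied to k this way. Start at k = 2, θ = 689: P(X<1160) ≈ 0.502.
Too low — raise k to concentrate. Iterating converges to k ≈ 11.3.
Then θ = 689/(11.3−1) ≈ 67.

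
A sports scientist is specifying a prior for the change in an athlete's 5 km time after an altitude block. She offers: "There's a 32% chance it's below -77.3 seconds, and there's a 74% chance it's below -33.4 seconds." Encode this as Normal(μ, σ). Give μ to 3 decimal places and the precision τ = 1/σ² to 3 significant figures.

The p-quantile of Normal(μ,σ) is μ + z_p·σ, with z_{0.32} = -0.4677 and z_{0.74} = 0.6433.
Eliminate σ: μ = (z₂·x₁ − z₁·x₂)/(z₂ − z₁) = (0.6433·-77.3 − (-0.4677)·-33.4)/1.111 = -58.820.
Then σ = (x₂ − x₁)/(z₂ − z₁) = (-33.4 − -77.3)/1.111 = 39.512.
Precision τ = 1/σ² = 1/39.51² = 0.000641.

μ = -58.820, τ = 0.000641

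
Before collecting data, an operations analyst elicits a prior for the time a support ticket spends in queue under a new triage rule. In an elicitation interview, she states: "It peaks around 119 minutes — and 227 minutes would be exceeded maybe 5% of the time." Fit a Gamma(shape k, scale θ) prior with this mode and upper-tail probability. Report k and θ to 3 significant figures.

k ≈ 7.66, θ ≈ 17.9

Gamma(k,θ) with k>1 has mode (k−1)θ, so θ = 119/(k−1).
Need P(X < 227) = 0.95 with θ tied to k this way. Start at k = 2, θ = 119: P(X<227) ≈ 0.568.
Too low — raise k to concentrate. Iterating converges to k ≈ 7.66.
Then θ = 119/(7.66−1) ≈ 17.9.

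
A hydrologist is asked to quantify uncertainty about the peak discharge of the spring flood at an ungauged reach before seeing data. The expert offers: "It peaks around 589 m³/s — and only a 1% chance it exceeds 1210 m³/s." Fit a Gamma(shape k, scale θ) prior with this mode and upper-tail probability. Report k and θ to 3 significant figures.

k ≈ 10.4, θ ≈ 62.5

Gamma(k,θ) with k>1 has mode (k−1)θ, so θ = 589/(k−1).
Need P(X < 1210) = 0.99 with θ tied to k this way. Start at k = 2, θ = 589: P(X<1210) ≈ 0.608.
Too low — raise k to concentrate. Iterating converges to k ≈ 10.4.
Then θ = 589/(10.4−1) ≈ 62.5.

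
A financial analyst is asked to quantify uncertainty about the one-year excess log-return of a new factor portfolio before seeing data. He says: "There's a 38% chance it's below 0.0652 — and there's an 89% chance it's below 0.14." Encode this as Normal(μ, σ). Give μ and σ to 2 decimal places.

μ = 0.08, σ = 0.05

For Normal(μ,σ), the p-quantile is μ + z_p·σ. Here z_{0.38} = -0.3055, z_{0.89} = 1.227.
So 0.0652 = μ − 0.3055σ and 0.14 = μ + 1.227σ.
Subtracting: σ = (0.14 − 0.0652)/(1.227 − (-0.3055)) = 0.05.
Then μ = 0.0652 − (-0.3055)·0.05 = 0.08.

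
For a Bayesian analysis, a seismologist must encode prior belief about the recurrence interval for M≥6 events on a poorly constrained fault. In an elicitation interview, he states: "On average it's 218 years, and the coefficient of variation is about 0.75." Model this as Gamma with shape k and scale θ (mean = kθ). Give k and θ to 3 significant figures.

k ≈ 1.78, θ ≈ 123

For Gamma(k, scale θ): mean = kθ, variance = kθ², so CV = 1/√k.
CV = 0.75, hence k = 1/CV² = 1.78.
Then θ = mean/k = 218/1.78 = 123.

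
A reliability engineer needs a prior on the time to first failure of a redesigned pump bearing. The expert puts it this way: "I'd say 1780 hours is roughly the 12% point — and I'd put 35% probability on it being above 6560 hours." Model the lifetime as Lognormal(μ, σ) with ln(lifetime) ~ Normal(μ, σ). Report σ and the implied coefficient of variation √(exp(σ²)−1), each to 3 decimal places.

If T ~ Lognormal(μ,σ) then ln T ~ Normal(μ,σ), so the p-quantile of ln T is μ + z_p·σ.
ln(1780) = 7.484 and ln(6560) = 8.789; z_{0.12} = -1.175, z_{0.65} = 0.3853.
σ = (8.789 − 7.484)/(0.3853 − (-1.175)) = 0.836.
μ = 7.484 − (-1.175)·0.836 = 8.467.
CV = √(exp(σ²)−1) = √(exp(0.6989)−1) = 1.006.

σ ≈ 0.836, CV ≈ 1.006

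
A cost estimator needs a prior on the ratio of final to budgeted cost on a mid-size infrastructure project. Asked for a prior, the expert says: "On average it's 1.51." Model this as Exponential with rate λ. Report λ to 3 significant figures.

λ ≈ 0.662

Exponential mean = 1/λ, so λ = 1/1.51 = 0.662.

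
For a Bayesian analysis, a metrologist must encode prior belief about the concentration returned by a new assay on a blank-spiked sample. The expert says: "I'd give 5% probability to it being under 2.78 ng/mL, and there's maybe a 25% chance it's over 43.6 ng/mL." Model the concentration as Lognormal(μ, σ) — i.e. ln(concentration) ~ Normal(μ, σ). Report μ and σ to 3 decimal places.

μ ≈ 2.975, σ ≈ 1.187

If T ~ Lognormal(μ,σ) then ln T ~ Normal(μ,σ), so the p-quantile of ln T is μ + z_p·σ.
ln(2.78) = 1.022 and ln(43.6) = 3.775; z_{0.05} = -1.645, z_{0.75} = 0.6745.
σ = (3.775 − 1.022)/(0.6745 − (-1.645)) = 1.187.
μ = 1.022 − (-1.645)·1.187 = 2.975.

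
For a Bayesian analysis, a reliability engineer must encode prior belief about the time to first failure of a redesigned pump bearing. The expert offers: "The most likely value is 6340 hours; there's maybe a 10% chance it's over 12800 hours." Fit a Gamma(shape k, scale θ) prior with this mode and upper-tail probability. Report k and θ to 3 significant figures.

k ≈ 4.89, θ ≈ 1630

Gamma(k,θ) with k>1 has mode (k−1)θ, so θ = 6340/(k−1).
Need P(X < 12800) = 0.9 with θ tied to k this way. Start at k = 2, θ = 6340: P(X<12800) ≈ 0.599.
Too low — raise k to concentrate. Iterating converges to k ≈ 4.89.
Then θ = 6340/(4.89−1) ≈ 1630.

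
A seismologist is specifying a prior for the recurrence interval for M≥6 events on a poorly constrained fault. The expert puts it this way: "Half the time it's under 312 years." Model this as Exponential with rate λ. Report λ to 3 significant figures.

λ ≈ 0.00222

Exponential median = ln 2 / λ, so λ = ln 2 / 312.0 = 0.00222.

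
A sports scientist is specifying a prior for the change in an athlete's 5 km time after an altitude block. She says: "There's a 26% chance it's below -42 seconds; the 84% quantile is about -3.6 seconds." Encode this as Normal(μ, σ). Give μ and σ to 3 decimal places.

μ = -26.916, σ = 23.446

For Normal(μ,σ), the p-quantile is μ + z_p·σ. Here z_{0.26} = -0.6433, z_{0.84} = 0.9945.
So -42 = μ − 0.6433σ and -3.6 = μ + 0.9945σ.
Subtracting: σ = (-3.6 − -42)/(0.9945 − (-0.6433)) = 23.446.
Then μ = -42 − (-0.6433)·23.446 = -26.916.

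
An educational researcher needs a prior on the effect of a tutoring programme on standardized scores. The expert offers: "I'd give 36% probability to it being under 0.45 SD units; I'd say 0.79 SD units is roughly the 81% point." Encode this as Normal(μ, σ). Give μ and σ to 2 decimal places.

μ = 0.55, σ = 0.28

The p-quantile of Normal(μ,σ) is μ + z_p·σ, with z_{0.36} = -0.3585 and z_{0.81} = 0.8779.
Eliminate σ: μ = (z₂·x₁ − z₁·x₂)/(z₂ − z₁) = (0.8779·0.45 − (-0.3585)·0.79)/1.236 = 0.55.
Then σ = (x₂ − x₁)/(z₂ − z₁) = (0.79 − 0.45)/1.236 = 0.28.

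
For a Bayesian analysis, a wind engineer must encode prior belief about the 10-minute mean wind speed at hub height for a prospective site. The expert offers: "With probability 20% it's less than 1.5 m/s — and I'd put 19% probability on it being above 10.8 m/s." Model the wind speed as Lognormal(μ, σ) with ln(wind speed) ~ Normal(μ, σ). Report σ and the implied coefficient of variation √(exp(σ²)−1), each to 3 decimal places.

σ ≈ 1.148, CV ≈ 1.654

If T ~ Lognormal(μ,σ) then ln T ~ Normal(μ,σ), so the p-quantile of ln T is μ + z_p·σ.
ln(1.5) = 0.4055 and ln(10.8) = 2.38; z_{0.2} = -0.8416, z_{0.81} = 0.8779.
σ = (2.38 − 0.4055)/(0.8779 − (-0.8416)) = 1.148.
μ = 0.4055 − (-0.8416)·1.148 = 1.372.
CV = √(exp(σ²)−1) = √(exp(1.3180)−1) = 1.654.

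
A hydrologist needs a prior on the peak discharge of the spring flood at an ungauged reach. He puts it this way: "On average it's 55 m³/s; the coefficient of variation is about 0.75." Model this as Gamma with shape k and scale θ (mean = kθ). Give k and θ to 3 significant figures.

k ≈ 1.78, θ ≈ 30.9

For Gamma(k, scale θ): mean = kθ, variance = kθ², so CV = 1/√k.
CV = 0.75, hence k = 1/CV² = 1.78.
Then θ = mean/k = 55/1.78 = 30.9.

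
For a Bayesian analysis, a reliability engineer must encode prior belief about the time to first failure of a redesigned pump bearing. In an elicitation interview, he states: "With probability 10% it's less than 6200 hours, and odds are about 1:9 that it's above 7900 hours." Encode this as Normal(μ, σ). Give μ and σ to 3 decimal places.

μ = 7050.000, σ = 663.259

The p-quantile of Normal(μ,σ) is μ + z_p·σ, with z_{0.1} = -1.282 and z_{0.9} = 1.282.
Eliminate σ: μ = (z₂·x₁ − z₁·x₂)/(z₂ − z₁) = (1.282·6200 − (-1.282)·7900)/2.563 = 7050.000.
Then σ = (x₂ − x₁)/(z₂ − z₁) = (7900 − 6200)/2.563 = 663.259.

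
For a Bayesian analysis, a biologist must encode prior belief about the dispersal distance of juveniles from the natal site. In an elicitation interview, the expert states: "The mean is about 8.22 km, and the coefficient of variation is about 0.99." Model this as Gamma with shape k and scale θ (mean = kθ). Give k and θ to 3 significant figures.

k ≈ 1.02, θ ≈ 8.06

For Gamma(k, scale θ): mean = kθ, variance = kθ², so CV = 1/√k.
CV = 0.99, hence k = 1/CV² = 1.02.
Then θ = mean/k = 8.22/1.02 = 8.06.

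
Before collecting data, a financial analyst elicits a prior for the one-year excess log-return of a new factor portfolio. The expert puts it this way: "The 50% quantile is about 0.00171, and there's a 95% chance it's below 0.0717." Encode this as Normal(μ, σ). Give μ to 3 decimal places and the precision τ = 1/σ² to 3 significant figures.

μ = 0.002, τ = 552

For Normal(μ,σ), the p-quantile is μ + z_p·σ. Here z_{0.5} = 0, z_{0.95} = 1.645.
So 0.00171 = μ + 0σ and 0.0717 = μ + 1.645σ.
Subtracting: σ = (0.0717 − 0.00171)/(1.645 − (0)) = 0.043.
Then μ = 0.00171 − (0)·0.043 = 0.002.
Precision τ = 1/σ² = 1/0.04255² = 552.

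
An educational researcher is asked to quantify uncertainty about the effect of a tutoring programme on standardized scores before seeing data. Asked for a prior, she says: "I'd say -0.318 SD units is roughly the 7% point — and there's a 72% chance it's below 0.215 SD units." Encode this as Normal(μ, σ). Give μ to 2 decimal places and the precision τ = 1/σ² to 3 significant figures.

μ = 0.06, τ = 14.9

For Normal(μ,σ), the p-quantile is μ + z_p·σ. Here z_{0.07} = -1.476, z_{0.72} = 0.5828.
So -0.318 = μ − 1.476σ and 0.215 = μ + 0.5828σ.
Subtracting: σ = (0.215 − -0.318)/(0.5828 − (-1.476)) = 0.26.
Then μ = -0.318 − (-1.476)·0.26 = 0.06.
Precision τ = 1/σ² = 1/0.2589² = 14.9.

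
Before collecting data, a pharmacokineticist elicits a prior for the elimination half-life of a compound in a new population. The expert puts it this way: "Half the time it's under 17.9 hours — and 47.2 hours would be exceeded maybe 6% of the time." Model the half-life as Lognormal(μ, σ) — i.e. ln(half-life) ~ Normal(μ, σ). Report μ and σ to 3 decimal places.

μ ≈ 2.885, σ ≈ 0.624

If T ~ Lognormal(μ,σ) then ln T ~ Normal(μ,σ), so the p-quantile of ln T is μ + z_p·σ.
ln(17.9) = 2.885 and ln(47.2) = 3.854; z_{0.5} = 0, z_{0.94} = 1.555.
σ = (3.854 − 2.885)/(1.555 − (0)) = 0.624.
μ = 2.885 − (0)·0.624 = 2.885.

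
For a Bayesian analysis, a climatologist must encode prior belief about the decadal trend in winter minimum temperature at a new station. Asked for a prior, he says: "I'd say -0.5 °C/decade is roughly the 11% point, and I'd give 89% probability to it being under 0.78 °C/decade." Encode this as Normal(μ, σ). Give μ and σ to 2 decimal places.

The p-quantile of Normal(μ,σ) is μ + z_p·σ, with z_{0.11} = -1.227 and z_{0.89} = 1.227.
Eliminate σ: μ = (z₂·x₁ − z₁·x₂)/(z₂ − z₁) = (1.227·-0.5 − (-1.227)·0.78)/2.453 = 0.14.
Then σ = (x₂ − x₁)/(z₂ − z₁) = (0.78 − -0.5)/2.453 = 0.52.

μ = 0.14, σ = 0.52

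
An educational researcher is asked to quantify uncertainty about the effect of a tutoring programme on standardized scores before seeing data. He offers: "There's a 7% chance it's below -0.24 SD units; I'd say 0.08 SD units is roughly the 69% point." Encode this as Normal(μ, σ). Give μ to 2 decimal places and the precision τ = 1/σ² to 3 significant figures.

The p-quantile of Normal(μ,σ) is μ + z_p·σ, with z_{0.07} = -1.476 and z_{0.69} = 0.4959.
Eliminate σ: μ = (z₂·x₁ − z₁·x₂)/(z₂ − z₁) = (0.4959·-0.24 − (-1.476)·0.08)/1.972 = -0.00.
Then σ = (x₂ − x₁)/(z₂ − z₁) = (0.08 − -0.24)/1.972 = 0.16.
Precision τ = 1/σ² = 1/0.1623² = 38.

μ = -0.00, τ = 38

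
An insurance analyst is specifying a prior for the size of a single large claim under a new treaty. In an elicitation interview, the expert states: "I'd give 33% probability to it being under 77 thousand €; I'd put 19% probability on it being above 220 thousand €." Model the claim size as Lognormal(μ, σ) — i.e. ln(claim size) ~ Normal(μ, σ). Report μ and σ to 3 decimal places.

If T ~ Lognormal(μ,σ) then ln T ~ Normal(μ,σ), so the p-quantile of ln T is μ + z_p·σ.
ln(77) = 4.344 and ln(220) = 5.394; z_{0.33} = -0.4399, z_{0.81} = 0.8779.
σ = (5.394 − 4.344)/(0.8779 − (-0.4399)) = 0.797.
μ = 4.344 − (-0.4399)·0.797 = 4.694.

μ ≈ 4.694, σ ≈ 0.797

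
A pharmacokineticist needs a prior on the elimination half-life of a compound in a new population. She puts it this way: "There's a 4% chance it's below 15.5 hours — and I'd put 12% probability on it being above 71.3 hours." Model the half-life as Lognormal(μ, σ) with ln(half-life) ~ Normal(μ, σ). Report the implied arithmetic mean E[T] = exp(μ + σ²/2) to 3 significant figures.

E[T] ≈ 44.3 hours

If T ~ Lognormal(μ,σ) then ln T ~ Normal(μ,σ), so the p-quantile of ln T is μ + z_p·σ.
ln(15.5) = 2.741 and ln(71.3) = 4.267; z_{0.04} = -1.751, z_{0.88} = 1.175.
σ = (4.267 − 2.741)/(1.175 − (-1.751)) = 0.522.
μ = 2.741 − (-1.751)·0.522 = 3.654.
E[T] = exp(μ + σ²/2) = exp(3.654 + 0.1360) = 44.3 hours.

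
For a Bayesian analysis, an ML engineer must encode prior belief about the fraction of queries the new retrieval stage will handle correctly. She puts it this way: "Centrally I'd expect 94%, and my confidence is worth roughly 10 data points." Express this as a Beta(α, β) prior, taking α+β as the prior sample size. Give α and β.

Under the effective-sample-size interpretation, Beta(α, β) has prior mean α/(α+β) and prior sample size α+β.
So α+β = 10 and α/(α+β) = 0.94, giving α = 0.94·10 = 9.4 and β = 10 − 9.4 = 0.6.

α = 9.4, β = 0.6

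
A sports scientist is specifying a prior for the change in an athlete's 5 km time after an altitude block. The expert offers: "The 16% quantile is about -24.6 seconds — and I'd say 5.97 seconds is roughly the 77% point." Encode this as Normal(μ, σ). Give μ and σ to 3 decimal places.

μ = -7.061, σ = 17.637

The p-quantile of Normal(μ,σ) is μ + z_p·σ, with z_{0.16} = -0.9945 and z_{0.77} = 0.7388.
Eliminate σ: μ = (z₂·x₁ − z₁·x₂)/(z₂ − z₁) = (0.7388·-24.6 − (-0.9945)·5.97)/1.733 = -7.061.
Then σ = (x₂ − x₁)/(z₂ − z₁) = (5.97 − -24.6)/1.733 = 17.637.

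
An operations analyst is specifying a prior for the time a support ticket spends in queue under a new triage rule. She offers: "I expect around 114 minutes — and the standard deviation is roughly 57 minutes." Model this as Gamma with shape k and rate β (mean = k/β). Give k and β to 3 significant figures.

k ≈ 4, β ≈ 0.0351

For Gamma(k, rate β): mean = k/β, variance = k/β², so CV = 1/√k.
CV = SD/mean = 57/114 = 0.5, hence k = 1/CV² = 4.
Then β = k/mean = 4/114 = 0.0351.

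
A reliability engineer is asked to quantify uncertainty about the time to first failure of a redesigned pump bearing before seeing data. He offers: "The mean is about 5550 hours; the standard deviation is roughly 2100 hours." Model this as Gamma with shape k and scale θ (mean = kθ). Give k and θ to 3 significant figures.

k ≈ 6.98, θ ≈ 795

For Gamma(k, scale θ): mean = kθ, variance = kθ², so CV = 1/√k.
CV = SD/mean = 2100/5550 = 0.3784, hence k = 1/CV² = 6.98.
Then θ = mean/k = 5550/6.98 = 795.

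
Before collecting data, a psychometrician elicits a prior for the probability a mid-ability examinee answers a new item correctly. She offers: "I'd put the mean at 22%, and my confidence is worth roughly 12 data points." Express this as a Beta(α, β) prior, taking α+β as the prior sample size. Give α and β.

Under the effective-sample-size interpretation, Beta(α, β) has prior mean α/(α+β) and prior sample size α+β.
So α+β = 12 and α/(α+β) = 0.22, giving α = 0.22·12 = 2.64 and β = 12 − 2.64 = 9.36.

α = 2.64, β = 9.36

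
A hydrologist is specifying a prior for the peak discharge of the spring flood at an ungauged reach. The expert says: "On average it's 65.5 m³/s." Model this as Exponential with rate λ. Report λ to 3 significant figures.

Exponential mean = 1/λ, so λ = 1/65.5 = 0.0153.

λ ≈ 0.0153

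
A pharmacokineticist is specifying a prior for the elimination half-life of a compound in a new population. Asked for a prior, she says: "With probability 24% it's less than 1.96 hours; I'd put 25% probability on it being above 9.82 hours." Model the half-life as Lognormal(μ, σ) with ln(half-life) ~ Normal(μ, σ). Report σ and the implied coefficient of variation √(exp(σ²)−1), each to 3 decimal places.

σ ≈ 1.167, CV ≈ 1.704

If T ~ Lognormal(μ,σ) then ln T ~ Normal(μ,σ), so the p-quantile of ln T is μ + z_p·σ.
ln(1.96) = 0.6729 and ln(9.82) = 2.284; z_{0.24} = -0.7063, z_{0.75} = 0.6745.
σ = (2.284 − 0.6729)/(0.6745 − (-0.7063)) = 1.167.
μ = 0.6729 − (-0.7063)·1.167 = 1.497.
CV = √(exp(σ²)−1) = √(exp(1.3620)−1) = 1.704.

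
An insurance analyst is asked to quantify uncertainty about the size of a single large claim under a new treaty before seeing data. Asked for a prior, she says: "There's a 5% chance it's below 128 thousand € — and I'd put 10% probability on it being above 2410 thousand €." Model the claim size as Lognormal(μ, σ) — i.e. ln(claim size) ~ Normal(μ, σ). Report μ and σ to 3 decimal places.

μ ≈ 6.502, σ ≈ 1.003

If T ~ Lognormal(μ,σ) then ln T ~ Normal(μ,σ), so the p-quantile of ln T is μ + z_p·σ.
ln(128) = 4.852 and ln(2410) = 7.787; z_{0.05} = -1.645, z_{0.9} = 1.282.
σ = (7.787 − 4.852)/(1.282 − (-1.645)) = 1.003.
μ = 4.852 − (-1.645)·1.003 = 6.502.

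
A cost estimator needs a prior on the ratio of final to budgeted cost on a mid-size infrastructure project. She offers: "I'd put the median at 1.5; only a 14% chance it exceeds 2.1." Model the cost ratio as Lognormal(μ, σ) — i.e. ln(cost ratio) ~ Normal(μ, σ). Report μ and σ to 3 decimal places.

If T ~ Lognormal(μ,σ) then ln T ~ Normal(μ,σ), so the p-quantile of ln T is μ + z_p·σ.
ln(1.5) = 0.4055 and ln(2.1) = 0.7419; z_{0.5} = 0, z_{0.86} = 1.08.
σ = (0.7419 − 0.4055)/(1.08 − (0)) = 0.311.
μ = 0.4055 − (0)·0.311 = 0.405.

μ ≈ 0.405, σ ≈ 0.311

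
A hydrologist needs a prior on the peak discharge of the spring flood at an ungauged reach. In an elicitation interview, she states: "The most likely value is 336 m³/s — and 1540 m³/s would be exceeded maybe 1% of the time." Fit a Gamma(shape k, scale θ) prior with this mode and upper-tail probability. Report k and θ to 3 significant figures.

k ≈ 2.74, θ ≈ 194

Gamma(k,θ) with k>1 has mode (k−1)θ, so θ = 336/(k−1).
Need P(X < 1540) = 0.99 with θ tied to k this way. Start at k = 2, θ = 336: P(X<1540) ≈ 0.943.
Too low — raise k to concentrate. Iterating converges to k ≈ 2.74.
Then θ = 336/(2.74−1) ≈ 194.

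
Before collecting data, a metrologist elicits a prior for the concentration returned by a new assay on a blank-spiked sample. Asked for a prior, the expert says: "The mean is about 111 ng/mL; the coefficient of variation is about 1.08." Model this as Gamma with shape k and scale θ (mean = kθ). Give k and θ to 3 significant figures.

k ≈ 0.857, θ ≈ 129

For Gamma(k, scale θ): mean = kθ, variance = kθ², so CV = 1/√k.
CV = 1.08, hence k = 1/CV² = 0.857.
Then θ = mean/k = 111/0.857 = 129.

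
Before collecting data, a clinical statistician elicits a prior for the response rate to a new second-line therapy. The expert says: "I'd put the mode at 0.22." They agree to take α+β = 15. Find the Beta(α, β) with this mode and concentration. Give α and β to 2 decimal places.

α = 3.86, β = 11.14

For α,β > 1 the Beta mode is (α−1)/(α+β−2). With α+β = 15, the mode is (α−1)/13.
Set (α−1)/13 = 0.22 → α = 1 + 0.22·13 = 3.86.
β = 15 − α = 11.14.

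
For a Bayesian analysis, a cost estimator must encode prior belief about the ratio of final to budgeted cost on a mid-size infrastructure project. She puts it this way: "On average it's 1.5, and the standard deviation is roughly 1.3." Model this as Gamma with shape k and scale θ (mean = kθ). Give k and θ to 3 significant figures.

k ≈ 1.33, θ ≈ 1.13

For Gamma(k, scale θ): mean = kθ, variance = kθ², so CV = 1/√k.
CV = SD/mean = 1.3/1.5 = 0.8667, hence k = 1/CV² = 1.33.
Then θ = mean/k = 1.5/1.33 = 1.13.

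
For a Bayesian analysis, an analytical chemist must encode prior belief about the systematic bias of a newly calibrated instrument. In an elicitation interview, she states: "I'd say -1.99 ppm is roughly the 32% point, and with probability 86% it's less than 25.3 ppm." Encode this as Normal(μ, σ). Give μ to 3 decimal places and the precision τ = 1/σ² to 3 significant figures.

For Normal(μ,σ), the p-quantile is μ + z_p·σ. Here z_{0.32} = -0.4677, z_{0.86} = 1.08.
So -1.99 = μ − 0.4677σ and 25.3 = μ + 1.08σ.
Subtracting: σ = (25.3 − -1.99)/(1.08 − (-0.4677)) = 17.629.
Then μ = -1.99 − (-0.4677)·17.629 = 6.255.
Precision τ = 1/σ² = 1/17.63² = 0.00322.

μ = 6.255, τ = 0.00322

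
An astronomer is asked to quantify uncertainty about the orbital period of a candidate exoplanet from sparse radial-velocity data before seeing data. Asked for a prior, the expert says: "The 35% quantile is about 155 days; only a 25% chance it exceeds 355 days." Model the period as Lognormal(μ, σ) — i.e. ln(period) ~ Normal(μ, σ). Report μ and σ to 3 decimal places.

If T ~ Lognormal(μ,σ) then ln T ~ Normal(μ,σ), so the p-quantile of ln T is μ + z_p·σ.
ln(155) = 5.043 and ln(355) = 5.872; z_{0.35} = -0.3853, z_{0.75} = 0.6745.
σ = (5.872 − 5.043)/(0.6745 − (-0.3853)) = 0.782.
μ = 5.043 − (-0.3853)·0.782 = 5.345.

μ ≈ 5.345, σ ≈ 0.782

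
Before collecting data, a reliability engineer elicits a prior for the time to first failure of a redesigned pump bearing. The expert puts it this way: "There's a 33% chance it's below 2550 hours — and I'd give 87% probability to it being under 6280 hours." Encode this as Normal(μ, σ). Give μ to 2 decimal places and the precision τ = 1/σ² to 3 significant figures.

μ = 3597.61, τ = 1.76e-07

For Normal(μ,σ), the p-quantile is μ + z_p·σ. Here z_{0.33} = -0.4399, z_{0.87} = 1.126.
So 2550 = μ − 0.4399σ and 6280 = μ + 1.126σ.
Subtracting: σ = (6280 − 2550)/(1.126 − (-0.4399)) = 2381.40.
Then μ = 2550 − (-0.4399)·2381.40 = 3597.61.
Precision τ = 1/σ² = 1/2381² = 1.76e-07.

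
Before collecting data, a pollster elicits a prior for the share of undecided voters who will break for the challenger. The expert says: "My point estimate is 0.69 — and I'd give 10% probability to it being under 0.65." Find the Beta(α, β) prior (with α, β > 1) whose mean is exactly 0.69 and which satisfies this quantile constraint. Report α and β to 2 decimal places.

With mean 0.69 fixed, write α = 0.69s, β = 0.31s where s = α+β.
Need P(θ < 0.65) = 0.1 under Beta(0.69s, 0.31s). Normal approximation: (q−m)/√(m(1−m)/s) ≈ z_{0.1} = -1.28, so s ≈ 0.69·0.31·(-1.28)²/(0.65−0.69)² = 219.6.
At s = 219.6: P(θ<0.65) ≈ 0.102. Adjusting to match 0.1 gives s ≈ 223.13.
So α = 0.69·223.13 ≈ 153.96, β = 0.31·223.13 ≈ 69.17.

α ≈ 153.96, β ≈ 69.17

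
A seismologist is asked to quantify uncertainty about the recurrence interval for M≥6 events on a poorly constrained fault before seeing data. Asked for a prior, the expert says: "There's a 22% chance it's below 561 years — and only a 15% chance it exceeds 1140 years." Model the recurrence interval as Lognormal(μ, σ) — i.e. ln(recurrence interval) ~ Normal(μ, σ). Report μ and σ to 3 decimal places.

If T ~ Lognormal(μ,σ) then ln T ~ Normal(μ,σ), so the p-quantile of ln T is μ + z_p·σ.
ln(561) = 6.33 and ln(1140) = 7.039; z_{0.22} = -0.7722, z_{0.85} = 1.036.
σ = (7.039 − 6.33)/(1.036 − (-0.7722)) = 0.392.
μ = 6.33 − (-0.7722)·0.392 = 6.632.

μ ≈ 6.632, σ ≈ 0.392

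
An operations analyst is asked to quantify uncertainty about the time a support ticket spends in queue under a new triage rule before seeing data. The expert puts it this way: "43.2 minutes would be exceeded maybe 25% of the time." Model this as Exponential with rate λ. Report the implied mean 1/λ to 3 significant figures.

P(T > 43.2) = e^(−λ·43.2) = 0.25, so λ = −ln(0.25)/43.2 = 0.0321.
Mean = 1/λ = 31.2 minutes.

mean ≈ 31.2 minutes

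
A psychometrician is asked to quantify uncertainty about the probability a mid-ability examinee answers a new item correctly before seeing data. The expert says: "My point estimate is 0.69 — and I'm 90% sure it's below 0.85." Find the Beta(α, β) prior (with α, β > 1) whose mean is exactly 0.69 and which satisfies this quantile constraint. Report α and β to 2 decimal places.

α ≈ 8.23, β ≈ 3.70

With mean 0.69 fixed, write α = 0.69s, β = 0.31s where s = α+β.
Need P(θ < 0.85) = 0.9 under Beta(0.69s, 0.31s). Normal approximation: (q−m)/√(m(1−m)/s) ≈ z_{0.9} = 1.28, so s ≈ 0.69·0.31·(1.28)²/(0.85−0.69)² = 13.7.
At s = 13.7: P(θ<0.85) ≈ 0.918. Adjusting to match 0.9 gives s ≈ 11.93.
So α = 0.69·11.93 ≈ 8.23, β = 0.31·11.93 ≈ 3.70.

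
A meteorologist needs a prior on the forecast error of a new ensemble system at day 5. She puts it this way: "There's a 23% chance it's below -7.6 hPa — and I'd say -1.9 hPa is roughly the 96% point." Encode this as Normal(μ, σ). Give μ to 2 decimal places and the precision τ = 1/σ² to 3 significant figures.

μ = -5.91, τ = 0.191

The p-quantile of Normal(μ,σ) is μ + z_p·σ, with z_{0.23} = -0.7388 and z_{0.96} = 1.751.
Eliminate σ: μ = (z₂·x₁ − z₁·x₂)/(z₂ − z₁) = (1.751·-7.6 − (-0.7388)·-1.9)/2.49 = -5.91.
Then σ = (x₂ − x₁)/(z₂ − z₁) = (-1.9 − -7.6)/2.49 = 2.29.
Precision τ = 1/σ² = 1/2.29² = 0.191.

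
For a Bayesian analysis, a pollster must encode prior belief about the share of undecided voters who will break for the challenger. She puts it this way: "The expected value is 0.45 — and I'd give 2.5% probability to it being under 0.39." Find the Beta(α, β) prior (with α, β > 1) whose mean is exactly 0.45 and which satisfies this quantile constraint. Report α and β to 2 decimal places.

α ≈ 116.77, β ≈ 142.71

With mean 0.45 fixed, write α = 0.45s, β = 0.55s where s = α+β.
Need P(θ < 0.39) = 0.025 under Beta(0.45s, 0.55s). Normal approximation: (q−m)/√(m(1−m)/s) ≈ z_{0.025} = -1.96, so s ≈ 0.45·0.55·(-1.96)²/(0.39−0.45)² = 264.1.
At s = 264.1: P(θ<0.39) ≈ 0.024. Adjusting to match 0.025 gives s ≈ 259.48.
So α = 0.45·259.48 ≈ 116.77, β = 0.55·259.48 ≈ 142.71.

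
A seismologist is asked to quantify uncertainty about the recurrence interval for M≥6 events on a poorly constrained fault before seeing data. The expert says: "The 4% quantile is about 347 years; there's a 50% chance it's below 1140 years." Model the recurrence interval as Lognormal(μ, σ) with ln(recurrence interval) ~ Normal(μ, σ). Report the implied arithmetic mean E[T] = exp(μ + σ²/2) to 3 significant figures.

E[T] ≈ 1440 years

If T ~ Lognormal(μ,σ) then ln T ~ Normal(μ,σ), so the p-quantile of ln T is μ + z_p·σ.
ln(347) = 5.849 and ln(1140) = 7.039; z_{0.04} = -1.751, z_{0.5} = 0.
σ = (7.039 − 5.849)/(0 − (-1.751)) = 0.679.
μ = 5.849 − (-1.751)·0.679 = 7.039.
E[T] = exp(μ + σ²/2) = exp(7.039 + 0.2308) = 1440 years.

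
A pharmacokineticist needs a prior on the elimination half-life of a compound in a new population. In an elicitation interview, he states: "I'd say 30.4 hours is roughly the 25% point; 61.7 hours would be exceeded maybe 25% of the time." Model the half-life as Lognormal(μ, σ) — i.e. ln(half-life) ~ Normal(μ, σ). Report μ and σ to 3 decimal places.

μ ≈ 3.768, σ ≈ 0.525

If T ~ Lognormal(μ,σ) then ln T ~ Normal(μ,σ), so the p-quantile of ln T is μ + z_p·σ.
ln(30.4) = 3.414 and ln(61.7) = 4.122; z_{0.25} = -0.6745, z_{0.75} = 0.6745.
σ = (4.122 − 3.414)/(0.6745 − (-0.6745)) = 0.525.
μ = 3.414 − (-0.6745)·0.525 = 3.768.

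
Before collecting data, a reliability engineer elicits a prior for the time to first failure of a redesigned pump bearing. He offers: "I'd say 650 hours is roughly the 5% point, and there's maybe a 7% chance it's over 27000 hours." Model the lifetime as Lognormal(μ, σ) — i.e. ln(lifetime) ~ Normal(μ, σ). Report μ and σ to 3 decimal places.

If T ~ Lognormal(μ,σ) then ln T ~ Normal(μ,σ), so the p-quantile of ln T is μ + z_p·σ.
ln(650) = 6.477 and ln(27000) = 10.2; z_{0.05} = -1.645, z_{0.93} = 1.476.
σ = (10.2 − 6.477)/(1.476 − (-1.645)) = 1.194.
μ = 6.477 − (-1.645)·1.194 = 8.441.

μ ≈ 8.441, σ ≈ 1.194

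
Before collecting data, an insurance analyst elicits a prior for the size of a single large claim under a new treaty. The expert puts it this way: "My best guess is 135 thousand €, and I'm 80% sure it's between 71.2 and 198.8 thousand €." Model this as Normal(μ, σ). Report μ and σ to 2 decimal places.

A symmetric 80% interval runs μ ± z·σ with z = 1.282.
Half-width = 63.8, so σ = 63.8/1.282 = 49.78.
μ is the stated best guess, 135.00.

μ = 135.00, σ = 49.78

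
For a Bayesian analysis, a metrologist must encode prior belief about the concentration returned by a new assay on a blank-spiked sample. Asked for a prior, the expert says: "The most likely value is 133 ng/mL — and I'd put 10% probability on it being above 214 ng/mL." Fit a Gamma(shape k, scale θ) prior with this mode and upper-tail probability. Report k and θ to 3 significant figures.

k ≈ 9.31, θ ≈ 16

Gamma(k,θ) with k>1 has mode (k−1)θ, so θ = 133/(k−1).
Need P(X < 214) = 0.9 with θ tied to k this way. Start at k = 2, θ = 133: P(X<214) ≈ 0.478.
Too low — raise k to concentrate. Iterating converges to k ≈ 9.31.
Then θ = 133/(9.31−1) ≈ 16.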